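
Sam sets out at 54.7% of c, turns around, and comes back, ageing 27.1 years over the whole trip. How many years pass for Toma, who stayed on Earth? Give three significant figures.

β = 0.547; γ = 1/√(1 − 0.547²) = 1/√0.7008 = 1.195
Earth-frame duration is the dilated interval: Δt = γτ = 1.195 × 27.1 years.

Δt = 32.4 years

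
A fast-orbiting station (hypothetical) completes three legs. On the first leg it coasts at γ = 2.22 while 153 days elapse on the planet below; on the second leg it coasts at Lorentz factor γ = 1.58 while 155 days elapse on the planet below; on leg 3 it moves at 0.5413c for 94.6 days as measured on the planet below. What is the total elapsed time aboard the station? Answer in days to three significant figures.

τ = 247 days

Leg 1: γ = 2.22; τ_1 = 153/2.220 = 68.92 days.
Leg 2: γ = 1.58; τ_2 = 155/1.580 = 98.10 days.
Leg 3: γ = 1/√(1 − 0.5413²) = 1/√0.7070 = 1.189; τ_3 = 94.6/1.189 = 79.54 days.
Total: 68.92 + 98.10 + 79.54 days.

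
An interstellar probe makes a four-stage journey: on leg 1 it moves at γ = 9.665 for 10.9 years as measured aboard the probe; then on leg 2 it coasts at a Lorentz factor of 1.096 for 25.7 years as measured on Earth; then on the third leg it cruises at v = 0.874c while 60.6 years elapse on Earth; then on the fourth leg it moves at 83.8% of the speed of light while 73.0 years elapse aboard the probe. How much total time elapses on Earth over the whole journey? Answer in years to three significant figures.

Leg 1: γ = 9.665; Δt_1 = 9.665 × 10.9 = 105.3 years.
Leg 2: 25.7 years is already measured on Earth.
Leg 3: 60.6 years is already measured on Earth.
Leg 4: β = 0.838; γ = 1/√(1 − 0.838²) = 1/√0.2978 = 1.833; Δt_4 = 1.833 × 73.0 = 133.8 years.
Total: 105.3 + 25.70 + 60.60 + 133.8 years.

Δt = 325 years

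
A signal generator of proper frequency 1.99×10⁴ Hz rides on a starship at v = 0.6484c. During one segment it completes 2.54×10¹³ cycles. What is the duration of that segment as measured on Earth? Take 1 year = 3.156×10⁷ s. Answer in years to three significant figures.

γ = 1/√(1 − 0.6484²) = 1/√0.5796 = 1.314
Proper time for N cycles: τ = N/f = 2.54×10¹³/(1.99×10⁴) = 1.276×10⁹ s = 40.44 years.
Lab-frame duration Δt = γτ = 1.314 × 40.44 = 53.12 years.

Δt = 53.1 years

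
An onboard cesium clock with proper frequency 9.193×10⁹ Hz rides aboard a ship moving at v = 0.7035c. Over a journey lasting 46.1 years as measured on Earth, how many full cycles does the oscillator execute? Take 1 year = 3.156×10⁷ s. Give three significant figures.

N = 9.51×10¹⁸

γ = 1/√(1 − 0.7035²) = 1/√0.5051 = 1.407
The oscillator's own cycle count is N = f × τ where τ is the proper time on the ship. τ = Δt/γ = 46.1/1.407 = 32.76 years = 1.034×10⁹ s.
N = 9.193×10⁹ × 1.034×10⁹ = 9.506×10¹⁸.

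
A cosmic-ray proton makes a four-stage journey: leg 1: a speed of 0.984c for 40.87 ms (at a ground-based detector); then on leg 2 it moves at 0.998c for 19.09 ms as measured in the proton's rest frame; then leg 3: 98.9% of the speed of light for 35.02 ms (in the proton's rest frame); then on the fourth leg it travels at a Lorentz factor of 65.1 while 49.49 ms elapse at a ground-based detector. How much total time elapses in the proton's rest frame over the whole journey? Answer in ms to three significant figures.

τ = 62.2 ms

Leg 1: γ = 1/√(1 − 0.984²) = 1/√0.03174 = 5.613; τ_1 = 40.87/5.613 = 7.282 ms.
Leg 2: 19.09 ms is already measured in the proton's rest frame.
Leg 3: 35.02 ms is already measured in the proton's rest frame.
Leg 4: γ = 65.1; τ_4 = 49.49/65.10 = 0.7602 ms.
Total: 7.282 + 19.09 + 35.02 + 0.7602 ms.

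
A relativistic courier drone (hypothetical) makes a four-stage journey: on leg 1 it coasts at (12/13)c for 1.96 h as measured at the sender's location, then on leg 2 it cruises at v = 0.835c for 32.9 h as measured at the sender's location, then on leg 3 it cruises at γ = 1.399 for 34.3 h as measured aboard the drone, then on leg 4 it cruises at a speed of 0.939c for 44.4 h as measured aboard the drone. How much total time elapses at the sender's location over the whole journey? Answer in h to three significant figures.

Δt = 212 h

Leg 1: 1.96 h is already measured at the sender's location.
Leg 2: 32.9 h is already measured at the sender's location.
Leg 3: γ = 1.399; Δt_3 = 1.399 × 34.3 = 47.99 h.
Leg 4: γ = 1/√(1 − 0.939²) = 1/√0.1183 = 2.908; Δt_4 = 2.908 × 44.4 = 129.1 h.
Total: 1.960 + 32.90 + 47.99 + 129.1 h.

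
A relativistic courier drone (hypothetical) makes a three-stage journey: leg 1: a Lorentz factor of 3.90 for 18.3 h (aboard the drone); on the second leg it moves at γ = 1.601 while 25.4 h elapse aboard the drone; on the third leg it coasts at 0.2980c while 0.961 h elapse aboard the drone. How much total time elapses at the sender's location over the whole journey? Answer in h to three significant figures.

Leg 1: γ = 3.90; Δt_1 = 3.900 × 18.3 = 71.37 h.
Leg 2: γ = 1.601; Δt_2 = 1.601 × 25.4 = 40.67 h.
Leg 3: γ = 1/√(1 − 0.2980²) = 1/√0.9112 = 1.048; Δt_3 = 1.048 × 0.961 = 1.007 h.
Total: 71.37 + 40.67 + 1.007 h.

Δt = 113 h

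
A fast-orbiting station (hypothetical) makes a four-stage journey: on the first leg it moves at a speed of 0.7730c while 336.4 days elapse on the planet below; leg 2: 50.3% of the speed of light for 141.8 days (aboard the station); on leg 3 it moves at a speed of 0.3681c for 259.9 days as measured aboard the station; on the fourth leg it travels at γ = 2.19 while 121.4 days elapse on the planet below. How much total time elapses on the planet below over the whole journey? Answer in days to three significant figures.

Leg 1: 336.4 days is already measured on the planet below.
Leg 2: β = 0.503; γ = 1/√(1 − 0.503²) = 1/√0.7470 = 1.157; Δt_2 = 1.157 × 141.8 = 164.1 days.
Leg 3: γ = 1/√(1 − 0.3681²) = 1/√0.8645 = 1.076; Δt_3 = 1.076 × 259.9 = 279.5 days.
Leg 4: 121.4 days is already measured on the planet below.
Total: 336.4 + 164.1 + 279.5 + 121.4 days.

Δt = 901 days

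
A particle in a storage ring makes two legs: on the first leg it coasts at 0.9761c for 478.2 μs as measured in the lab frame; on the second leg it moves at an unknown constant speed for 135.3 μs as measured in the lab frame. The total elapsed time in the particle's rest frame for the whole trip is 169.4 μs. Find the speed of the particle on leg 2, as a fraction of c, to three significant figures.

β = 0.875

Leg 1: γ = 1/√(1 − 0.9761²) = 1/√0.04723 = 4.601; τ_1 = 478.2/4.601 = 103.9 μs.
Leg 2: speed unknown; τ_2 = 135.3/γ_2.
Total proper time: 103.9 + τ_2 = 169.4, so τ_2 = 169.4 − 103.9 = 65.48 μs.
γ_2 = 135.3/65.48 = 2.066; β = √(1 − 1/γ²) = √0.7658.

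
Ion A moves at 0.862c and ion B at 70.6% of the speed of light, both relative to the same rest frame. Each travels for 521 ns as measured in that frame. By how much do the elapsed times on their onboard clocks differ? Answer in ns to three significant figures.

|τ_A − τ_B| = 105 ns

A: γ = 1/√(1 − 0.862²) = 1/√0.2570 = 1.973; τ_A = 521/1.973 = 264.1 ns.
B: β = 0.706; γ = 1/√(1 − 0.706²) = 1/√0.5016 = 1.412; τ_B = 521/1.412 = 369.0 ns.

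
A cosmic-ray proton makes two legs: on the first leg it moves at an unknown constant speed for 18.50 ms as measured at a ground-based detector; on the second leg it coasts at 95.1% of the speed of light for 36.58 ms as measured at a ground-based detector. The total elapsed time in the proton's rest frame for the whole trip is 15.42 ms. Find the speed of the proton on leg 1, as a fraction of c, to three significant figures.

β = 0.975

Leg 1: speed unknown; τ_1 = 18.50/γ_1.
Leg 2: β = 0.951; γ = 1/√(1 − 0.951²) = 1/√0.09560 = 3.234; τ_2 = 36.58/3.234 = 11.31 ms.
Total proper time: τ_1 + 11.31 = 15.42, so τ_1 = 15.42 − 11.31 = 4.110 ms.
γ_1 = 18.50/4.110 = 4.501; β = √(1 − 1/γ²) = √0.9506.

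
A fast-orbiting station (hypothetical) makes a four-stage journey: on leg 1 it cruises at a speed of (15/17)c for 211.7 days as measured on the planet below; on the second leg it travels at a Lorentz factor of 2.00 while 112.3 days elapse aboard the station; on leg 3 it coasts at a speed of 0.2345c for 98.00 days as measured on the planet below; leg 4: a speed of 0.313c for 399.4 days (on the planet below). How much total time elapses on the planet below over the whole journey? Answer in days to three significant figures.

Δt = 934 days

Leg 1: 211.7 days is already measured on the planet below.
Leg 2: γ = 2.00; Δt_2 = 2.000 × 112.3 = 224.6 days.
Leg 3: 98.00 days is already measured on the planet below.
Leg 4: 399.4 days is already measured on the planet below.
Total: 211.7 + 224.6 + 98.00 + 399.4 days.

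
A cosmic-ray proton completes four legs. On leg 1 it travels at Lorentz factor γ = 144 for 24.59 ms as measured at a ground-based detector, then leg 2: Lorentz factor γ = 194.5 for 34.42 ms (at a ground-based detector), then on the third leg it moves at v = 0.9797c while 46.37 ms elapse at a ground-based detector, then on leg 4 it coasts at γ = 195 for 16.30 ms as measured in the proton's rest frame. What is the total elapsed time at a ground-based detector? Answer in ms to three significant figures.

Leg 1: 24.59 ms is already measured at a ground-based detector.
Leg 2: 34.42 ms is already measured at a ground-based detector.
Leg 3: 46.37 ms is already measured at a ground-based detector.
Leg 4: γ = 195; Δt_4 = 195.0 × 16.30 = 3179 ms.
Total: 24.59 + 34.42 + 46.37 + 3179 ms.

Δt = 3280 ms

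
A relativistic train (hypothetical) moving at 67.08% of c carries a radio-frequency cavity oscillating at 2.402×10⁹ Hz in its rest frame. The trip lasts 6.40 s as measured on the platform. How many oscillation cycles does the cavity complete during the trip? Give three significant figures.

β = 0.6708; γ = 1/√(1 − 0.6708²) = 1/√0.5500 = 1.348
The oscillator's own cycle count is N = f × τ where τ is the proper time on the train. τ = Δt/γ = 6.40/1.348 = 4.746 s = 4.746×10⁰ s.
N = 2.402×10⁹ × 4.746×10⁰ = 1.140×10¹⁰.

N = 1.14×10¹⁰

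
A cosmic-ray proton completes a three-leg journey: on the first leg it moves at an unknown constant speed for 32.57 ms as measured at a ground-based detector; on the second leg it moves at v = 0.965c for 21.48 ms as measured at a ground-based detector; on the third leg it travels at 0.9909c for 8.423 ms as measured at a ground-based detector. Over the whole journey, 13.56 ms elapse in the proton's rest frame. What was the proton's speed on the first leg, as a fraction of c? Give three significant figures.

Leg 1: speed unknown; τ_1 = 32.57/γ_1.
Leg 2: γ = 1/√(1 − 0.965²) = 1/√0.06878 = 3.813; τ_2 = 21.48/3.813 = 5.633 ms.
Leg 3: γ = 1/√(1 − 0.9909²) = 1/√0.01812 = 7.429; τ_3 = 8.423/7.429 = 1.134 ms.
Total proper time: τ_1 + 5.633 + 1.134 = 13.56, so τ_1 = 13.56 − 6.767 = 6.793 ms.
γ_1 = 32.57/6.793 = 4.795; β = √(1 − 1/γ²) = √0.9565.

β = 0.978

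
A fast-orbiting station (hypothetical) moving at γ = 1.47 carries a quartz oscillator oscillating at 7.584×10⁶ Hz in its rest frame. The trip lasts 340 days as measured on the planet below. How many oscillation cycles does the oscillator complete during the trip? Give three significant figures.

N = 1.52×10¹⁴

γ = 1.47
The oscillator's own cycle count is N = f × τ where τ is the proper time aboard the station. τ = Δt/γ = 340/1.470 = 231.3 days = 1.998×10⁷ s.
N = 7.584×10⁶ × 1.998×10⁷ = 1.516×10¹⁴.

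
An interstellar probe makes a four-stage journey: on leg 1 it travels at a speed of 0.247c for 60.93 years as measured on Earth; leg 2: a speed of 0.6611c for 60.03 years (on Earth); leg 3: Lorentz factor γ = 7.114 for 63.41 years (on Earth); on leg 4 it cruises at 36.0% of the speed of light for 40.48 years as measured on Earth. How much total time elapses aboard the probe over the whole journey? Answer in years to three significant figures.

τ = 151 years

Leg 1: γ = 1/√(1 − 0.247²) = 1/√0.9390 = 1.032; τ_1 = 60.93/1.032 = 59.04 years.
Leg 2: γ = 1/√(1 − 0.6611²) = 1/√0.5629 = 1.333; τ_2 = 60.03/1.333 = 45.04 years.
Leg 3: γ = 7.114; τ_3 = 63.41/7.114 = 8.913 years.
Leg 4: β = 0.360; γ = 1/√(1 − 0.360²) = 1/√0.8704 = 1.072; τ_4 = 40.48/1.072 = 37.77 years.
Total: 59.04 + 45.04 + 8.913 + 37.77 years.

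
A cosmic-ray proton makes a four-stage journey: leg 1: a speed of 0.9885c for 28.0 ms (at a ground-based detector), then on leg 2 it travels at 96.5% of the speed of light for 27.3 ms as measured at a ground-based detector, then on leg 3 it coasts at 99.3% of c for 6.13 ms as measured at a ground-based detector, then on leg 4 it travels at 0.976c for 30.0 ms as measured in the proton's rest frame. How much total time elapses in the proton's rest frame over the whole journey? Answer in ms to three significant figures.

Leg 1: γ = 1/√(1 − 0.9885²) = 1/√0.02287 = 6.613; τ_1 = 28.0/6.613 = 4.234 ms.
Leg 2: β = 0.965; γ = 1/√(1 − 0.965²) = 1/√0.06878 = 3.813; τ_2 = 27.3/3.813 = 7.159 ms.
Leg 3: β = 0.993; γ = 1/√(1 − 0.993²) = 1/√0.01395 = 8.466; τ_3 = 6.13/8.466 = 0.7240 ms.
Leg 4: 30.0 ms is already measured in the proton's rest frame.
Total: 4.234 + 7.159 + 0.7240 + 30.00 ms.

τ = 42.1 ms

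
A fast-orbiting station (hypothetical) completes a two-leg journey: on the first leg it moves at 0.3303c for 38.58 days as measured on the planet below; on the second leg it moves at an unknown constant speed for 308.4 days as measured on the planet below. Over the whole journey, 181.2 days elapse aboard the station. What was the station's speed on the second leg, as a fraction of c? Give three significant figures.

β = 0.883

Leg 1: γ = 1/√(1 − 0.3303²) = 1/√0.8909 = 1.059; τ_1 = 38.58/1.059 = 36.41 days.
Leg 2: speed unknown; τ_2 = 308.4/γ_2.
Total proper time: 36.41 + τ_2 = 181.2, so τ_2 = 181.2 − 36.41 = 144.8 days.
γ_2 = 308.4/144.8 = 2.130; β = √(1 − 1/γ²) = √0.7796.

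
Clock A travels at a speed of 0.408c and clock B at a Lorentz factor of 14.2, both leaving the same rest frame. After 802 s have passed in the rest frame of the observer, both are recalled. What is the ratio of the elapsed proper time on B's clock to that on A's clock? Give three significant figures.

A: γ = 1/√(1 − 0.408²) = 1/√0.8335 = 1.095. B: γ = 14.2.
τ_A/τ_B = γ_B/γ_A = 14.20/1.095 = 12.96, so τ_B/τ_A = 0.07713.

τ_B/τ_A = 0.0771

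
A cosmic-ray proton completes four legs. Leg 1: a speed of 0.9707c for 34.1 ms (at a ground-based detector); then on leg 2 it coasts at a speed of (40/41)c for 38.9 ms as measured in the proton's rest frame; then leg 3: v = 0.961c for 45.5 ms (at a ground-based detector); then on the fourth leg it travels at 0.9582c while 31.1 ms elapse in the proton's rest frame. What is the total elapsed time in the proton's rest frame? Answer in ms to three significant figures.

Leg 1: γ = 1/√(1 − 0.9707²) = 1/√0.05774 = 4.162; τ_1 = 34.1/4.162 = 8.194 ms.
Leg 2: 38.9 ms is already measured in the proton's rest frame.
Leg 3: γ = 1/√(1 − 0.961²) = 1/√0.07648 = 3.616; τ_3 = 45.5/3.616 = 12.58 ms.
Leg 4: 31.1 ms is already measured in the proton's rest frame.
Total: 8.194 + 38.90 + 12.58 + 31.10 ms.

τ = 90.8 ms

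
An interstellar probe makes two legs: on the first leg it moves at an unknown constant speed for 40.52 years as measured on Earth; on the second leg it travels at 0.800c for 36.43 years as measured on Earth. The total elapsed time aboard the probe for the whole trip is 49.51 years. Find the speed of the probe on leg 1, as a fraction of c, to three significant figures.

β = 0.731

Leg 1: speed unknown; τ_1 = 40.52/γ_1.
Leg 2: γ = 1/√(1 − 0.800²) = 5/3 ≈ 1.667; τ_2 = 36.43/1.667 = 21.86 years.
Total proper time: τ_1 + 21.86 = 49.51, so τ_1 = 49.51 − 21.86 = 27.65 years.
γ_1 = 40.52/27.65 = 1.465; β = √(1 − 1/γ²) = √0.5343.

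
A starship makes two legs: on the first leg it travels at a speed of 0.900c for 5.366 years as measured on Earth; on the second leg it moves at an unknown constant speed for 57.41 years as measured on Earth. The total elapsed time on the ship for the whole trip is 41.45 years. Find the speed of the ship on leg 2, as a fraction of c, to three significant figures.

β = 0.732

Leg 1: γ = 1/√(1 − 0.900²) = 1/√0.1900 = 2.294; τ_1 = 5.366/2.294 = 2.339 years.
Leg 2: speed unknown; τ_2 = 57.41/γ_2.
Total proper time: 2.339 + τ_2 = 41.45, so τ_2 = 41.45 − 2.339 = 39.11 years.
γ_2 = 57.41/39.11 = 1.468; β = √(1 − 1/γ²) = √0.5359.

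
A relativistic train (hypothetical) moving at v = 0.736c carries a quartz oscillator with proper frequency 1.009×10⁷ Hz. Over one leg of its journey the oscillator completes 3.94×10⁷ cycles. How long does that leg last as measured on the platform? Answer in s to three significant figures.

γ = 1/√(1 − 0.736²) = 1/√0.4583 = 1.477
Proper time for N cycles: τ = N/f = 3.94×10⁷/(1.009×10⁷) = 3.905×10⁰ s = 3.905 s.
Lab-frame duration Δt = γτ = 1.477 × 3.905 = 5.768 s.

Δt = 5.77 s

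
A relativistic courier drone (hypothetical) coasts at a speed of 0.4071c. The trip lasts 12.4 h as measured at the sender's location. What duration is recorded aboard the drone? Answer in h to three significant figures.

γ = 1/√(1 − 0.4071²) = 1/√0.8343 = 1.095
The interval measured at the sender's location is the dilated one; the clock aboard the drone measures the proper time τ = Δt/γ = 12.4/1.095 h.

τ = 11.3 h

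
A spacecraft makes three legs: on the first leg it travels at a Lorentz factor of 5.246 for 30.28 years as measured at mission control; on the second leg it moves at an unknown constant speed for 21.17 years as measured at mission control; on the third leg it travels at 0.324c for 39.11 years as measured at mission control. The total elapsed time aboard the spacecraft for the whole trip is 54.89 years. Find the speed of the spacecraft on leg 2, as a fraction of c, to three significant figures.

β = 0.820

Leg 1: γ = 5.246; τ_1 = 30.28/5.246 = 5.772 years.
Leg 2: speed unknown; τ_2 = 21.17/γ_2.
Leg 3: γ = 1/√(1 − 0.324²) = 1/√0.8950 = 1.057; τ_3 = 39.11/1.057 = 37.00 years.
Total proper time: 5.772 + τ_2 + 37.00 = 54.89, so τ_2 = 54.89 − 42.77 = 12.12 years.
γ_2 = 21.17/12.12 = 1.747; β = √(1 − 1/γ²) = √0.6724.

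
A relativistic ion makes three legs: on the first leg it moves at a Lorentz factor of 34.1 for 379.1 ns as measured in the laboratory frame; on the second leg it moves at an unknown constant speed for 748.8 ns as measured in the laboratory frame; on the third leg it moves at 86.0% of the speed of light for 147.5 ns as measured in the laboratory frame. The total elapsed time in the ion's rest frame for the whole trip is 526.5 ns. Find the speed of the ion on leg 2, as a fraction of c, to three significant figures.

β = 0.809

Leg 1: γ = 34.1; τ_1 = 379.1/34.10 = 11.12 ns.
Leg 2: speed unknown; τ_2 = 748.8/γ_2.
Leg 3: β = 0.860; γ = 1/√(1 − 0.860²) = 1/√0.2604 = 1.960; τ_3 = 147.5/1.960 = 75.27 ns.
Total proper time: 11.12 + τ_2 + 75.27 = 526.5, so τ_2 = 526.5 − 86.39 = 440.1 ns.
γ_2 = 748.8/440.1 = 1.701; β = √(1 − 1/γ²) = √0.6545.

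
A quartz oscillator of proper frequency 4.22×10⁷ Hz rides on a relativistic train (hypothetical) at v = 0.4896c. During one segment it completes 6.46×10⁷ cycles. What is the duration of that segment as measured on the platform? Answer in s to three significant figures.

γ = 1/√(1 − 0.4896²) = 1/√0.7603 = 1.147
Proper time for N cycles: τ = N/f = 6.46×10⁷/(4.22×10⁷) = 1.531×10⁰ s = 1.531 s.
Lab-frame duration Δt = γτ = 1.147 × 1.531 = 1.756 s.

Δt = 1.76 s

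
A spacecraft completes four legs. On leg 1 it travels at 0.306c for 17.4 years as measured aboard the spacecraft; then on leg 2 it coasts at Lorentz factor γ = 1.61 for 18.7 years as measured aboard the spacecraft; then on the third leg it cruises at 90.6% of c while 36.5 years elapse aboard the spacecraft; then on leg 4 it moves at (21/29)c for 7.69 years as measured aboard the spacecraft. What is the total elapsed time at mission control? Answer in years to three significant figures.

Leg 1: γ = 1/√(1 − 0.306²) = 1/√0.9064 = 1.050; Δt_1 = 1.050 × 17.4 = 18.28 years.
Leg 2: γ = 1.61; Δt_2 = 1.610 × 18.7 = 30.11 years.
Leg 3: β = 0.906; γ = 1/√(1 − 0.906²) = 1/√0.1792 = 2.363; Δt_3 = 2.363 × 36.5 = 86.23 years.
Leg 4: γ = 1/√(1 − (21/29)²) = 29/20 = 1.450; Δt_4 = 1.450 × 7.69 = 11.15 years.
Total: 18.28 + 30.11 + 86.23 + 11.15 years.

Δt = 146 years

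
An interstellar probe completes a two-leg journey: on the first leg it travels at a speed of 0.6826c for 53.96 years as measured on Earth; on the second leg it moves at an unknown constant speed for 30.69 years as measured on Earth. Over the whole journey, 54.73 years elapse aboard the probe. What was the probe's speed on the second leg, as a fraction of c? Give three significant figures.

β = 0.867

Leg 1: γ = 1/√(1 − 0.6826²) = 1/√0.5341 = 1.368; τ_1 = 53.96/1.368 = 39.43 years.
Leg 2: speed unknown; τ_2 = 30.69/γ_2.
Total proper time: 39.43 + τ_2 = 54.73, so τ_2 = 54.73 − 39.43 = 15.30 years.
γ_2 = 30.69/15.30 = 2.006; β = √(1 − 1/γ²) = √0.7516.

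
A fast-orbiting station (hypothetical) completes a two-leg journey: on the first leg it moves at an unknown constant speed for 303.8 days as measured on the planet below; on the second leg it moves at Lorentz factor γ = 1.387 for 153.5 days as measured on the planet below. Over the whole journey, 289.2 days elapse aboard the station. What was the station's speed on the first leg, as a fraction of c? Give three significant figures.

Leg 1: speed unknown; τ_1 = 303.8/γ_1.
Leg 2: γ = 1.387; τ_2 = 153.5/1.387 = 110.7 days.
Total proper time: τ_1 + 110.7 = 289.2, so τ_1 = 289.2 − 110.7 = 178.5 days.
γ_1 = 303.8/178.5 = 1.702; β = √(1 − 1/γ²) = √0.6547.

β = 0.809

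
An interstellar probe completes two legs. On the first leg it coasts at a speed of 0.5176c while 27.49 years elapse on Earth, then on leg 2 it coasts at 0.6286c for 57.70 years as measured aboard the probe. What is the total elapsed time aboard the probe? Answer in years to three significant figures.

Leg 1: γ = 1/√(1 − 0.5176²) = 1/√0.7321 = 1.169; τ_1 = 27.49/1.169 = 23.52 years.
Leg 2: 57.70 years is already measured aboard the probe.
Total: 23.52 + 57.70 years.

τ = 81.2 years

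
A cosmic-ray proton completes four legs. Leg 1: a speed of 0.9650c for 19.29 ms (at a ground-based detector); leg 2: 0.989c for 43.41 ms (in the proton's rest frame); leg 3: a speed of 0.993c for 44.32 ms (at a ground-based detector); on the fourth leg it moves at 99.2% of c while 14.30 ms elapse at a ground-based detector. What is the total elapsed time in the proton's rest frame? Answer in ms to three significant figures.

Leg 1: γ = 1/√(1 − 0.9650²) = 1/√0.06878 = 3.813; τ_1 = 19.29/3.813 = 5.059 ms.
Leg 2: 43.41 ms is already measured in the proton's rest frame.
Leg 3: γ = 1/√(1 − 0.993²) = 1/√0.01395 = 8.466; τ_3 = 44.32/8.466 = 5.235 ms.
Leg 4: β = 0.992; γ = 1/√(1 − 0.992²) = 1/√0.01594 = 7.922; τ_4 = 14.30/7.922 = 1.805 ms.
Total: 5.059 + 43.41 + 5.235 + 1.805 ms.

τ = 55.5 ms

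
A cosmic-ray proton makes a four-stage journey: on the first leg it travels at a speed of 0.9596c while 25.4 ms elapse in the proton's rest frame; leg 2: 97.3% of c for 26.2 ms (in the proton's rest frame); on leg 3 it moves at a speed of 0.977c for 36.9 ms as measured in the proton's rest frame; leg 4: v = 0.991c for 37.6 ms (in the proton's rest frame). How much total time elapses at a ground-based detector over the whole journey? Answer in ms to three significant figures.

Δt = 658 ms

Leg 1: γ = 1/√(1 − 0.9596²) = 1/√0.07917 = 3.554; Δt_1 = 3.554 × 25.4 = 90.27 ms.
Leg 2: β = 0.973; γ = 1/√(1 − 0.973²) = 1/√0.05327 = 4.333; Δt_2 = 4.333 × 26.2 = 113.5 ms.
Leg 3: γ = 1/√(1 − 0.977²) = 1/√0.04547 = 4.690; Δt_3 = 4.690 × 36.9 = 173.0 ms.
Leg 4: γ = 1/√(1 − 0.991²) = 1/√0.01792 = 7.470; Δt_4 = 7.470 × 37.6 = 280.9 ms.
Total: 90.27 + 113.5 + 173.0 + 280.9 ms.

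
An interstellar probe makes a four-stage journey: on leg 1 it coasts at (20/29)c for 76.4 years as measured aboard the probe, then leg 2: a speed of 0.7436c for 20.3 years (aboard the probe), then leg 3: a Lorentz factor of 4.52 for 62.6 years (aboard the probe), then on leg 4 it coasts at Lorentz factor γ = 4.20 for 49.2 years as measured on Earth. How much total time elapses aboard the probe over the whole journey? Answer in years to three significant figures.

Leg 1: 76.4 years is already measured aboard the probe.
Leg 2: 20.3 years is already measured aboard the probe.
Leg 3: 62.6 years is already measured aboard the probe.
Leg 4: γ = 4.20; τ_4 = 49.2/4.200 = 11.71 years.
Total: 76.40 + 20.30 + 62.60 + 11.71 years.

τ = 171 years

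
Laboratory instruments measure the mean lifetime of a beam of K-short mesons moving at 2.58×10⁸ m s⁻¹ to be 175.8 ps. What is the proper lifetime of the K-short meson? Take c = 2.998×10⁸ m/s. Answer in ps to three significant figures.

β = 2.58×10⁸/2.998×10⁸ = 0.8606; γ = 1/√(1 − 0.8606²) = 1.963
The lab-frame lifetime is the dilated interval; the proper lifetime is τ₀ = Δt/γ = 175.8/1.963 ps.

τ₀ = 89.5 ps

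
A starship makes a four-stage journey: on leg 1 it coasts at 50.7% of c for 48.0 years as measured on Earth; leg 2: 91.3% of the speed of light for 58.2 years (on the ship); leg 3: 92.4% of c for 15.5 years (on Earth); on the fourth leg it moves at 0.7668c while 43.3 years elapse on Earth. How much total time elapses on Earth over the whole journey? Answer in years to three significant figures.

Δt = 249 years

Leg 1: 48.0 years is already measured on Earth.
Leg 2: β = 0.913; γ = 1/√(1 − 0.913²) = 1/√0.1664 = 2.451; Δt_2 = 2.451 × 58.2 = 142.7 years.
Leg 3: 15.5 years is already measured on Earth.
Leg 4: 43.3 years is already measured on Earth.
Total: 48.00 + 142.7 + 15.50 + 43.30 years.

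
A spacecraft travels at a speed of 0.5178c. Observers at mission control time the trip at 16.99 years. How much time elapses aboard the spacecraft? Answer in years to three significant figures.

γ = 1/√(1 − 0.5178²) = 1/√0.7319 = 1.169
The interval measured at mission control is the dilated one; the clock aboard the spacecraft measures the proper time τ = Δt/γ = 16.99/1.169 years.

τ = 14.5 years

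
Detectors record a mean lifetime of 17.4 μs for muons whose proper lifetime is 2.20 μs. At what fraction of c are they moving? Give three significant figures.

γ = Δt/τ₀ = 17.4/2.20 = 7.909
β = √(1 − 1/γ²) = √(1 − 0.01599) = √0.9840

β = 0.992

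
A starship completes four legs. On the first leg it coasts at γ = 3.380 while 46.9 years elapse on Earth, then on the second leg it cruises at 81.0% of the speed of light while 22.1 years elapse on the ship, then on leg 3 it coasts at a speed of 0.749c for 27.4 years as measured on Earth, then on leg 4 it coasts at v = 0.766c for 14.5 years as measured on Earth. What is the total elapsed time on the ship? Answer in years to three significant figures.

τ = 63.5 years

Leg 1: γ = 3.380; τ_1 = 46.9/3.380 = 13.88 years.
Leg 2: 22.1 years is already measured on the ship.
Leg 3: γ = 1/√(1 − 0.749²) = 1/√0.4390 = 1.509; τ_3 = 27.4/1.509 = 18.15 years.
Leg 4: γ = 1/√(1 − 0.766²) = 1/√0.4132 = 1.556; τ_4 = 14.5/1.556 = 9.321 years.
Total: 13.88 + 22.10 + 18.15 + 9.321 years.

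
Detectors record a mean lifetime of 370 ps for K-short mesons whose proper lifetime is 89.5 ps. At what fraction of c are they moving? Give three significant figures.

v = 0.970c

γ = Δt/τ₀ = 370/89.5 = 4.134
β = √(1 − 1/γ²) = √(1 − 0.05851) = √0.9415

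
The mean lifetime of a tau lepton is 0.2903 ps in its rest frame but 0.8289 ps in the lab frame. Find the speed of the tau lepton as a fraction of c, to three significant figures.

β = 0.937

γ = Δt/τ₀ = 0.8289/0.2903 = 2.855
β = √(1 − 1/γ²) = √(1 − 0.1227) = √0.8773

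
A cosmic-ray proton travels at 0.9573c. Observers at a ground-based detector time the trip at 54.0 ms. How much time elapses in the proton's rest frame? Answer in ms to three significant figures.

γ = 1/√(1 − 0.9573²) = 1/√0.08358 = 3.459
The interval measured at a ground-based detector is the dilated one; the clock in the proton's rest frame measures the proper time τ = Δt/γ = 54.0/3.459 ms.

τ = 15.6 ms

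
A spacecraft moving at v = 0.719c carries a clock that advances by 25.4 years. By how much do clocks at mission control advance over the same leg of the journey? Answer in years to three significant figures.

Δt = 36.5 years

γ = 1/√(1 − 0.719²) = 1/√0.4830 = 1.439
The interval measured aboard the spacecraft is the proper time (both events occur at the same place in that frame); the lab-frame interval is Δt = γτ = 1.439 × 25.4 years.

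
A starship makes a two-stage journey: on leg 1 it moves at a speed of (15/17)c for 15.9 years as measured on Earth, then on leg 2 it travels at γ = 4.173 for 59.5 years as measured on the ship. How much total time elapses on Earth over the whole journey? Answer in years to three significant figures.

Leg 1: 15.9 years is already measured on Earth.
Leg 2: γ = 4.173; Δt_2 = 4.173 × 59.5 = 248.3 years.
Total: 15.90 + 248.3 years.

Δt = 264 years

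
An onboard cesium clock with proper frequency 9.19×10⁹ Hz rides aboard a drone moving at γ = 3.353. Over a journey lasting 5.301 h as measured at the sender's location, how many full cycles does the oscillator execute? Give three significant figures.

N = 5.23×10¹³

γ = 3.353
The oscillator's own cycle count is N = f × τ where τ is the proper time aboard the drone. τ = Δt/γ = 5.301/3.353 = 1.581 h = 5.692×10³ s.
N = 9.19×10⁹ × 5.692×10³ = 5.230×10¹³.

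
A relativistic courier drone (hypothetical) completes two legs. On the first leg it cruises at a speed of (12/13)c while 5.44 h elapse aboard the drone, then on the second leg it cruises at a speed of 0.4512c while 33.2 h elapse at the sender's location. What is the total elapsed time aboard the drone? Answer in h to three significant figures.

τ = 35.1 h

Leg 1: 5.44 h is already measured aboard the drone.
Leg 2: γ = 1/√(1 − 0.4512²) = 1/√0.7964 = 1.121; τ_2 = 33.2/1.121 = 29.63 h.
Total: 5.440 + 29.63 h.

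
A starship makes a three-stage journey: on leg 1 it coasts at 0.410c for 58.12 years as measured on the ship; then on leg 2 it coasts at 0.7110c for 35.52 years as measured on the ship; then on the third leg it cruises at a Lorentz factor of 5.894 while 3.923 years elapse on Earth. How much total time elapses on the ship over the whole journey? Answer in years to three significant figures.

τ = 94.3 years

Leg 1: 58.12 years is already measured on the ship.
Leg 2: 35.52 years is already measured on the ship.
Leg 3: γ = 5.894; τ_3 = 3.923/5.894 = 0.6656 years.
Total: 58.12 + 35.52 + 0.6656 years.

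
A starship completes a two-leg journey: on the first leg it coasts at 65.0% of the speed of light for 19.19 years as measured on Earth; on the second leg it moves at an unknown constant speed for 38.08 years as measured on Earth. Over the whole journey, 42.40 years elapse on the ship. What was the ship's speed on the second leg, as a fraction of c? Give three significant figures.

β = 0.683

Leg 1: β = 0.650; γ = 1/√(1 − 0.650²) = 1/√0.5775 = 1.316; τ_1 = 19.19/1.316 = 14.58 years.
Leg 2: speed unknown; τ_2 = 38.08/γ_2.
Total proper time: 14.58 + τ_2 = 42.40, so τ_2 = 42.40 − 14.58 = 27.82 years.
γ_2 = 38.08/27.82 = 1.369; β = √(1 − 1/γ²) = √0.4664.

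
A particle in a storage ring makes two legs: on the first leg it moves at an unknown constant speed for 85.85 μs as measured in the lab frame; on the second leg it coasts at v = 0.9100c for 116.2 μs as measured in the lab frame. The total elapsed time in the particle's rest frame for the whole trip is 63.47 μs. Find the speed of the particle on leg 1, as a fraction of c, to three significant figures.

β = 0.984

Leg 1: speed unknown; τ_1 = 85.85/γ_1.
Leg 2: γ = 1/√(1 − 0.9100²) = 1/√0.1719 = 2.412; τ_2 = 116.2/2.412 = 48.18 μs.
Total proper time: τ_1 + 48.18 = 63.47, so τ_1 = 63.47 − 48.18 = 15.29 μs.
γ_1 = 85.85/15.29 = 5.614; β = √(1 − 1/γ²) = √0.9683.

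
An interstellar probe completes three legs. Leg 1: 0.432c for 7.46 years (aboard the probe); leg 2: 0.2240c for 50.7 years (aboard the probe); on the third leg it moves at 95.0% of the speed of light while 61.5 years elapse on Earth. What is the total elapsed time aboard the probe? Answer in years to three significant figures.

Leg 1: 7.46 years is already measured aboard the probe.
Leg 2: 50.7 years is already measured aboard the probe.
Leg 3: β = 0.950; γ = 1/√(1 − 0.950²) = 1/√0.09750 = 3.203; τ_3 = 61.5/3.203 = 19.20 years.
Total: 7.460 + 50.70 + 19.20 years.

τ = 77.4 years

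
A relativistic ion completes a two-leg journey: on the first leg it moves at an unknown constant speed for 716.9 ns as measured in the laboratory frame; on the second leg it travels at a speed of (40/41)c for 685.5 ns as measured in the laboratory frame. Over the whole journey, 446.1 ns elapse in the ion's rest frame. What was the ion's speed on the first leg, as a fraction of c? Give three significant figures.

β = 0.911

Leg 1: speed unknown; τ_1 = 716.9/γ_1.
Leg 2: γ = 1/√(1 − (40/41)²) = 41/9 ≈ 4.556; τ_2 = 685.5/4.556 = 150.5 ns.
Total proper time: τ_1 + 150.5 = 446.1, so τ_1 = 446.1 − 150.5 = 295.6 ns.
γ_1 = 716.9/295.6 = 2.425; β = √(1 − 1/γ²) = √0.8300.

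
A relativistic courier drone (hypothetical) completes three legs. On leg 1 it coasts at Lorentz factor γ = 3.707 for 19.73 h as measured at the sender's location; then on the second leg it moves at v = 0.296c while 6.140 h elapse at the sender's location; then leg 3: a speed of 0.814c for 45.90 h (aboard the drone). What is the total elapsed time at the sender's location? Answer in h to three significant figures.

Δt = 105 h

Leg 1: 19.73 h is already measured at the sender's location.
Leg 2: 6.140 h is already measured at the sender's location.
Leg 3: γ = 1/√(1 − 0.814²) = 1/√0.3374 = 1.722; Δt_3 = 1.722 × 45.90 = 79.02 h.
Total: 19.73 + 6.140 + 79.02 h.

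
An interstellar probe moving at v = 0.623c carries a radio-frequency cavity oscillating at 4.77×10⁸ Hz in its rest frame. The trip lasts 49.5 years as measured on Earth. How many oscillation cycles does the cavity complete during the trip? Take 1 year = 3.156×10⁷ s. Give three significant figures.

γ = 1/√(1 − 0.623²) = 1/√0.6119 = 1.278
The oscillator's own cycle count is N = f × τ where τ is the proper time aboard the probe. τ = Δt/γ = 49.5/1.278 = 38.72 years = 1.222×10⁹ s.
N = 4.77×10⁸ × 1.222×10⁹ = 5.829×10¹⁷.

N = 5.83×10¹⁷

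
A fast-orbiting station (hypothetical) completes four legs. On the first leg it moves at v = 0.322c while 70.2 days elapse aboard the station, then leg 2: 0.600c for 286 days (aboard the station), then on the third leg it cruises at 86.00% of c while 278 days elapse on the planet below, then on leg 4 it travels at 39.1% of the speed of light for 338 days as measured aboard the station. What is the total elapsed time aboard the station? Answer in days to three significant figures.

τ = 836 days

Leg 1: 70.2 days is already measured aboard the station.
Leg 2: 286 days is already measured aboard the station.
Leg 3: β = 0.8600; γ = 1/√(1 − 0.8600²) = 1/√0.2604 = 1.960; τ_3 = 278/1.960 = 141.9 days.
Leg 4: 338 days is already measured aboard the station.
Total: 70.20 + 286.0 + 141.9 + 338.0 days.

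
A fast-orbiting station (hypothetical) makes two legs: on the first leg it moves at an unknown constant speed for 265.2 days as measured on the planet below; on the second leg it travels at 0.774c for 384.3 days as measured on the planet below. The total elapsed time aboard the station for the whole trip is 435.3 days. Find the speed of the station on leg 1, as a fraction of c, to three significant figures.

β = 0.690

Leg 1: speed unknown; τ_1 = 265.2/γ_1.
Leg 2: γ = 1/√(1 − 0.774²) = 1/√0.4009 = 1.579; τ_2 = 384.3/1.579 = 243.3 days.
Total proper time: τ_1 + 243.3 = 435.3, so τ_1 = 435.3 − 243.3 = 192.0 days.
γ_1 = 265.2/192.0 = 1.381; β = √(1 − 1/γ²) = √0.4760.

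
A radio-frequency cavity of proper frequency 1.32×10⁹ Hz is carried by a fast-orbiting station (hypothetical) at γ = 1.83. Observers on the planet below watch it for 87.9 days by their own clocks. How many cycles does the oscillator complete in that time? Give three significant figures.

N = 5.48×10¹⁵

γ = 1.83
During 87.9 days of lab time, the oscillator's proper time advances by τ = Δt/γ = 87.9/1.830 = 48.03 days = 4.150×10⁶ s.
N = f × τ = 1.32×10⁹ × 4.150×10⁶ = 5.478×10¹⁵.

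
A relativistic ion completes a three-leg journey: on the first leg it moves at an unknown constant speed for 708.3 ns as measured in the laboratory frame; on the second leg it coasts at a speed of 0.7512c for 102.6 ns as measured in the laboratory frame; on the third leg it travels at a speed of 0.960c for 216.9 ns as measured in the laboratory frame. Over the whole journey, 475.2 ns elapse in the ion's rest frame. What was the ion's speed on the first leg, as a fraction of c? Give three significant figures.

Leg 1: speed unknown; τ_1 = 708.3/γ_1.
Leg 2: γ = 1/√(1 − 0.7512²) = 1/√0.4357 = 1.515; τ_2 = 102.6/1.515 = 67.72 ns.
Leg 3: γ = 1/√(1 − 0.960²) = 1/√0.07840 = 3.571; τ_3 = 216.9/3.571 = 60.73 ns.
Total proper time: τ_1 + 67.72 + 60.73 = 475.2, so τ_1 = 475.2 − 128.5 = 346.7 ns.
γ_1 = 708.3/346.7 = 2.043; β = √(1 − 1/γ²) = √0.7603.

β = 0.872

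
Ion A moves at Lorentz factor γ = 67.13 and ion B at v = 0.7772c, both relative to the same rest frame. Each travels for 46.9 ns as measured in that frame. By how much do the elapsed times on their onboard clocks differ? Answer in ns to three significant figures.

|τ_A − τ_B| = 28.8 ns

A: γ = 67.13; τ_A = 46.9/67.13 = 0.6986 ns.
B: γ = 1/√(1 − 0.7772²) = 1/√0.3960 = 1.589; τ_B = 46.9/1.589 = 29.51 ns.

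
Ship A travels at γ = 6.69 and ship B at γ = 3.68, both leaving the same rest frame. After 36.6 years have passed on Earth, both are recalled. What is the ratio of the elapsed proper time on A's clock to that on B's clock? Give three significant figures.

τ_A/τ_B = 0.550

A: γ = 6.69. B: γ = 3.68.
τ_A/τ_B = γ_B/γ_A = 3.680/6.690 = 0.5501, so τ_A/τ_B = 0.5501.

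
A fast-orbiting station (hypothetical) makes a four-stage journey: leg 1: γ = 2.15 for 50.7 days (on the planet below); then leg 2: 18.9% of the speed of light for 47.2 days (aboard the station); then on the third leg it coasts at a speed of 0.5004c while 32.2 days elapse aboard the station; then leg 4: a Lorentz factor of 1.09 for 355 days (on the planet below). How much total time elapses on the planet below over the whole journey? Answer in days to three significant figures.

Leg 1: 50.7 days is already measured on the planet below.
Leg 2: β = 0.189; γ = 1/√(1 − 0.189²) = 1/√0.9643 = 1.018; Δt_2 = 1.018 × 47.2 = 48.07 days.
Leg 3: γ = 1/√(1 − 0.5004²) = 1/√0.7496 = 1.155; Δt_3 = 1.155 × 32.2 = 37.19 days.
Leg 4: 355 days is already measured on the planet below.
Total: 50.70 + 48.07 + 37.19 + 355.0 days.

Δt = 491 days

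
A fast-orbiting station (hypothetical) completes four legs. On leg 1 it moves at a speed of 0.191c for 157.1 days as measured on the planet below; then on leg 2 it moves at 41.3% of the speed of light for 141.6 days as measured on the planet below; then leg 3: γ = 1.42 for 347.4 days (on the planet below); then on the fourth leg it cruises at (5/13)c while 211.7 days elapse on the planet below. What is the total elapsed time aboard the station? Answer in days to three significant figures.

Leg 1: γ = 1/√(1 − 0.191²) = 1/√0.9635 = 1.019; τ_1 = 157.1/1.019 = 154.2 days.
Leg 2: β = 0.413; γ = 1/√(1 − 0.413²) = 1/√0.8294 = 1.098; τ_2 = 141.6/1.098 = 129.0 days.
Leg 3: γ = 1.42; τ_3 = 347.4/1.420 = 244.6 days.
Leg 4: γ = 1/√(1 − (5/13)²) = 13/12 ≈ 1.083; τ_4 = 211.7/1.083 = 195.4 days.
Total: 154.2 + 129.0 + 244.6 + 195.4 days.

τ = 723 days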